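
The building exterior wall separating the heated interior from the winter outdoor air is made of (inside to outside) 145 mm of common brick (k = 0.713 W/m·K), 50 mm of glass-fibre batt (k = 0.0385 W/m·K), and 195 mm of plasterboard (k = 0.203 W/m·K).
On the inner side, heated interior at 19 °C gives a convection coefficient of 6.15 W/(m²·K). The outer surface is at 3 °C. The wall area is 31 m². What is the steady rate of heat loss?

Q ≈ 189 W

Series thermal resistances:
R_inner film = 1/(h_i·A) = 1/(6.15×31) = 0.005245 K/W
R_common brick = L/(kA) = 0.145/(0.713×31) = 0.00656 K/W
R_glass-fibre batt = L/(kA) = 0.05/(0.0385×31) = 0.04189 K/W
R_plasterboard = L/(kA) = 0.195/(0.203×31) = 0.03099 K/W
R_total = 0.08469 K/W
Q = ΔT / R_total = 16 / 0.08469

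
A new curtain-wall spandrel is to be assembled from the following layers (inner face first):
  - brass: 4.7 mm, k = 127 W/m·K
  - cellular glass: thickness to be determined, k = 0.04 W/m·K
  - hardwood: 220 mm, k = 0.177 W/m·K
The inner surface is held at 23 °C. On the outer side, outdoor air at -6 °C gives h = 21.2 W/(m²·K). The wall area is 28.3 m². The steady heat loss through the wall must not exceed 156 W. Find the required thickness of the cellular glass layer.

L ≈ 159 mm

Treating each layer as a thermal resistance in series:
R_brass = L/(kA) = 0.0047/(127×28.3) = 1.308×10^-6 K/W
R_hardwood = L/(kA) = 0.22/(0.177×28.3) = 0.04392 K/W
R_outer film = 1/(h_o·A) = 1/(21.2×28.3) = 0.001667 K/W
Sum of the known resistances R_other = 0.04559 K/W
Required total resistance R_tot = ΔT/Q_allow = 29/156 = 0.1859 K/W
R_cellular glass = R_tot − R_other = 0.1403 K/W
L = R·k·A = 0.1403×0.04×28.3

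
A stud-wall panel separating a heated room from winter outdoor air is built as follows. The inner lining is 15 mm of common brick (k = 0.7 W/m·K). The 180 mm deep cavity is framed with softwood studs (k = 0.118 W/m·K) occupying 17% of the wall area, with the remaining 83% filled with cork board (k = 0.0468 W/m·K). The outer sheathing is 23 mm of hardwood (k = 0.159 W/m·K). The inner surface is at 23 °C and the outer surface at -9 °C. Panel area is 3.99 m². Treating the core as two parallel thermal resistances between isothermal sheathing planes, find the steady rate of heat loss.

Q ≈ 39.6 W

Sheathing layers in series; stud and cavity paths in parallel between them.
R_inner = 0.015/(0.7×3.99) = 0.005371 K/W
R_stud  = 0.18/(0.118×0.17×3.99) = 2.249 K/W
R_cav   = 0.18/(0.0468×0.83×3.99) = 1.161 K/W
1/R_core = 1/R_stud + 1/R_cav → R_core = 0.7659 K/W
R_outer = 0.023/(0.159×3.99) = 0.03625 K/W
R_total = 0.8075 K/W
Q = ΔT/R_total = 32/0.8075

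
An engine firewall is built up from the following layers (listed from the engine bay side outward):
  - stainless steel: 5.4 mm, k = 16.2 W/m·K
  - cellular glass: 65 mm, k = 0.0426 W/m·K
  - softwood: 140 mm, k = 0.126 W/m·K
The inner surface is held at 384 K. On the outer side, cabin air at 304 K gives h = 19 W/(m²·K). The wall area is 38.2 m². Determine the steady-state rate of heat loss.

Q ≈ 1140 W

Using the resistance-network approach (series):
R_stainless steel = L/(kA) = 0.0054/(16.2×38.2) = 8.726×10^-6 K/W
R_cellular glass = L/(kA) = 0.065/(0.0426×38.2) = 0.03994 K/W
R_softwood = L/(kA) = 0.14/(0.126×38.2) = 0.02909 K/W
R_outer film = 1/(h_o·A) = 1/(19×38.2) = 0.001378 K/W
R_total = 0.07042 K/W
Q = ΔT / R_total = 80 / 0.07042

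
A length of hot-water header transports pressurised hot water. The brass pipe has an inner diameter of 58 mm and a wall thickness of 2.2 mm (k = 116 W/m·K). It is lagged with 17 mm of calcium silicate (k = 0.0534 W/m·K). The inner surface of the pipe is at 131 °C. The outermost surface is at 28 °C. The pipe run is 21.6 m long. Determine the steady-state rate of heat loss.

Q ≈ 1720 W

Treating each annulus and film as a series resistance:
R_brass pipe wall = ln(31.2/29)/(2π×116×21.6) = 4.645×10^-6 K/W
R_calcium silicate = ln(48.2/31.2)/(2π×0.0534×21.6) = 0.06001 K/W
R_total = 0.06002 K/W
Q = ΔT/R_total = 103/0.06002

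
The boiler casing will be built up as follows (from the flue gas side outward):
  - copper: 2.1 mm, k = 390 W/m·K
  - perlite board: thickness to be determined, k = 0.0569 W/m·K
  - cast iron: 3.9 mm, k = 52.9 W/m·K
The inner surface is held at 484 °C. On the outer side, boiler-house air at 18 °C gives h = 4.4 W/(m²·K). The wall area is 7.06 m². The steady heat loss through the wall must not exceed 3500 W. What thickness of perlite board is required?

Thermal resistances in series:
R_copper = L/(kA) = 0.0021/(390×7.06) = 7.627×10^-7 K/W
R_cast iron = L/(kA) = 0.0039/(52.9×7.06) = 1.044×10^-5 K/W
R_outer film = 1/(h_o·A) = 1/(4.4×7.06) = 0.03219 K/W
Sum of the known resistances R_other = 0.0322 K/W
Required total resistance R_tot = ΔT/Q_allow = 466/3500 = 0.1331 K/W
R_perlite board = R_tot − R_other = 0.1009 K/W
L = R·k·A = 0.1009×0.0569×7.06

L ≈ 40.5 mm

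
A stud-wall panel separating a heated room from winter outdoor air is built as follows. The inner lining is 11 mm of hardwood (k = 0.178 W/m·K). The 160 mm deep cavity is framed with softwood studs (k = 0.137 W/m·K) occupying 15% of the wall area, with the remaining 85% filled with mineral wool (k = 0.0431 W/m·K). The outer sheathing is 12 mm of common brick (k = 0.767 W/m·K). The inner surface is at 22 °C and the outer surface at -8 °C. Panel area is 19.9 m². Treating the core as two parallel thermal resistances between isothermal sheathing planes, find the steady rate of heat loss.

Q ≈ 208 W

Sheathing layers in series; stud and cavity paths in parallel between them.
R_inner = 0.011/(0.178×19.9) = 0.003105 K/W
R_stud  = 0.16/(0.137×0.15×19.9) = 0.3913 K/W
R_cav   = 0.16/(0.0431×0.85×19.9) = 0.2195 K/W
1/R_core = 1/R_stud + 1/R_cav → R_core = 0.1406 K/W
R_outer = 0.012/(0.767×19.9) = 7.862×10^-4 K/W
R_total = 0.1445 K/W
Q = ΔT/R_total = 30/0.1445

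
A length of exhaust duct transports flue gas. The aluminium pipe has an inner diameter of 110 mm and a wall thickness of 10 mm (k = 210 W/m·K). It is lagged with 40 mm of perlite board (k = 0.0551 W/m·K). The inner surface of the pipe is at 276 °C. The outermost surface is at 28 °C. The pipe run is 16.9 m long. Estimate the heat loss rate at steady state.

Radial resistances (cylindrical: R_cond = ln(r_o/r_i)/(2πkL), R_conv = 1/(h·2πrL)):
R_aluminium pipe wall = ln(65/55)/(2π×210×16.9) = 7.492×10^-6 K/W
R_perlite board = ln(105/65)/(2π×0.0551×16.9) = 0.08197 K/W
R_total = 0.08197 K/W
Q = ΔT/R_total = 248/0.08197

Q ≈ 3030 W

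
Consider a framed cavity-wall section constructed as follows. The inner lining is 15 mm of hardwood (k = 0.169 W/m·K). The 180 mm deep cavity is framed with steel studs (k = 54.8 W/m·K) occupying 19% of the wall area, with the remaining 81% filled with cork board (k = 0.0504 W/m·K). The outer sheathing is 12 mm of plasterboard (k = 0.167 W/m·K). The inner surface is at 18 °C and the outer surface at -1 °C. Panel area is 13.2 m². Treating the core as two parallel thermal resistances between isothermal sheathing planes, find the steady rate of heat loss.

Sheathing layers in series; stud and cavity paths in parallel between them.
R_inner = 0.015/(0.169×13.2) = 0.006724 K/W
R_stud  = 0.18/(54.8×0.19×13.2) = 0.00131 K/W
R_cav   = 0.18/(0.0504×0.81×13.2) = 0.334 K/W
1/R_core = 1/R_stud + 1/R_cav → R_core = 0.001305 K/W
R_outer = 0.012/(0.167×13.2) = 0.005444 K/W
R_total = 0.01347 K/W
Q = ΔT/R_total = 19/0.01347

Q ≈ 1410 W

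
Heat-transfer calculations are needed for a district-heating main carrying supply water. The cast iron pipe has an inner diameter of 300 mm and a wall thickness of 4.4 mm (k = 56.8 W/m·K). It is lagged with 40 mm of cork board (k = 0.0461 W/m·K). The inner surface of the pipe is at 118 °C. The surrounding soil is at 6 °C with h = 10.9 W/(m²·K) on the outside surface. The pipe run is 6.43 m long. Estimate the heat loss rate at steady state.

Q ≈ 827 W

Radial resistances (cylindrical: R_cond = ln(r_o/r_i)/(2πkL), R_conv = 1/(h·2πrL)):
R_cast iron pipe wall = ln(154.4/150)/(2π×56.8×6.43) = 1.26×10^-5 K/W
R_cork board = ln(194.4/154.4)/(2π×0.0461×6.43) = 0.1237 K/W
R_outer film = 1/(h_o·2πr_oL) = 1/(10.9×2π×0.1944×6.43) = 0.01168 K/W
R_total = 0.1354 K/W
Q = ΔT/R_total = 112/0.1354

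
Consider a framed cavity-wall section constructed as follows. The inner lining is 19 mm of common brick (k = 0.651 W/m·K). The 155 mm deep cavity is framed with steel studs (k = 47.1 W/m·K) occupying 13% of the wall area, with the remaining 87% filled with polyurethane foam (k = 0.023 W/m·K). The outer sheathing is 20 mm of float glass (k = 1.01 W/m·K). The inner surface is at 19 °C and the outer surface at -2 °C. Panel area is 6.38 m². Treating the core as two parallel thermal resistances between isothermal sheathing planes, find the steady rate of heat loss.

Q ≈ 1810 W

Sheathing layers in series; stud and cavity paths in parallel between them.
R_inner = 0.019/(0.651×6.38) = 0.004575 K/W
R_stud  = 0.155/(47.1×0.13×6.38) = 0.003968 K/W
R_cav   = 0.155/(0.023×0.87×6.38) = 1.214 K/W
1/R_core = 1/R_stud + 1/R_cav → R_core = 0.003955 K/W
R_outer = 0.02/(1.01×6.38) = 0.003104 K/W
R_total = 0.01163 K/W
Q = ΔT/R_total = 21/0.01163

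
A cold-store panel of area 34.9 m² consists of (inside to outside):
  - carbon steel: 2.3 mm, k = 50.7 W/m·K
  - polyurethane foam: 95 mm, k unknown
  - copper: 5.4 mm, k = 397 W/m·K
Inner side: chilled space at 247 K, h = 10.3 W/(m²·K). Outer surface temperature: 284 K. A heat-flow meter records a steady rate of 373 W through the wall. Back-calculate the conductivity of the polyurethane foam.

Model the wall as resistances in series:
R_inner film = 1/(h_i·A) = 1/(10.3×34.9) = 0.002782 K/W
R_carbon steel = L/(kA) = 0.0023/(50.7×34.9) = 1.3×10^-6 K/W
R_copper = L/(kA) = 0.0054/(397×34.9) = 3.897×10^-7 K/W
Sum of known resistances R_other = 0.002784 K/W
Total R = ΔT/Q = 37/373 = 0.0992 K/W
R_polyurethane foam = R_total − R_other = 0.09641 K/W
k = L/(R·A) = 0.095/(0.09641×34.9)

k ≈ 0.0282 W/(m·K)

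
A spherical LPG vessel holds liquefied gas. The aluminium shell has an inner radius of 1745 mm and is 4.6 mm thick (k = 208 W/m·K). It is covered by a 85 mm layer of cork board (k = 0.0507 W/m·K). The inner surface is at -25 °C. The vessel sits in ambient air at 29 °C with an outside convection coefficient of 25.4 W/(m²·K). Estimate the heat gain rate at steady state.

Q ≈ 1270 W

Radial (spherical) resistances in series:
R_aluminium shell = (1/1.745 − 1/1.7496)/(4π×208) = 5.764×10^-7 K/W
R_cork board = (1/1.7496 − 1/1.8346)/(4π×0.0507) = 0.04156 K/W
R_outer film = 1/(h·4πr_o²) = 1/(25.4×4π×1.8346²) = 9.308×10^-4 K/W
R_total = 0.0425 K/W
Q = ΔT/R_total = 54/0.0425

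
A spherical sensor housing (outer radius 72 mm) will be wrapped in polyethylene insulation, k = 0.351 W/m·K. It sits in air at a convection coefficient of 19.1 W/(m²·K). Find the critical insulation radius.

For a sphere r_cr = 2k/h = 2×0.351/19.1
r_cr = 36.8 mm; since the bare radius (72 mm) is above r_cr, any added insulation will reduce heat loss.

r_cr ≈ 36.8 mm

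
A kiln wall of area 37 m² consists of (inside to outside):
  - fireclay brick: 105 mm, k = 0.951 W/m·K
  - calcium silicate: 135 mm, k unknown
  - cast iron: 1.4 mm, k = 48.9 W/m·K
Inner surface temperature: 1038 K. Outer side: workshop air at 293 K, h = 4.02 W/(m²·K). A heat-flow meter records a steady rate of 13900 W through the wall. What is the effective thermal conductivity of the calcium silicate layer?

k ≈ 0.0831 W/(m·K)

Using the resistance-network approach (series):
R_fireclay brick = L/(kA) = 0.105/(0.951×37) = 0.002984 K/W
R_cast iron = L/(kA) = 0.0014/(48.9×37) = 7.738×10^-7 K/W
R_outer film = 1/(h_o·A) = 1/(4.02×37) = 0.006723 K/W
Sum of known resistances R_other = 0.009708 K/W
Total R = ΔT/Q = 745/13900 = 0.0536 K/W
R_calcium silicate = R_total − R_other = 0.04389 K/W
k = L/(R·A) = 0.135/(0.04389×37)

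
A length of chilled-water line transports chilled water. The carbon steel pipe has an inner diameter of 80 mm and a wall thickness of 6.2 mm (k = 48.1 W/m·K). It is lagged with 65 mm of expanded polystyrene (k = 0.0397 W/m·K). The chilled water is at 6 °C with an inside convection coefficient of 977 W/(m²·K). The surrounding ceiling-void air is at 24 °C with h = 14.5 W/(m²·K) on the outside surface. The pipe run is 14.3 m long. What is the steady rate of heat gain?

Treating each annulus and film as a series resistance:
R_inner film = 1/(h_i·2πr₁L) = 1/(977×2π×0.04×14.3) = 2.848×10^-4 K/W
R_carbon steel pipe wall = ln(46.2/40)/(2π×48.1×14.3) = 3.334×10^-5 K/W
R_expanded polystyrene = ln(111.2/46.2)/(2π×0.0397×14.3) = 0.2462 K/W
R_outer film = 1/(h_o·2πr_oL) = 1/(14.5×2π×0.1112×14.3) = 0.006903 K/W
R_total = 0.2535 K/W
Q = ΔT/R_total = 18/0.2535

Q ≈ 71 W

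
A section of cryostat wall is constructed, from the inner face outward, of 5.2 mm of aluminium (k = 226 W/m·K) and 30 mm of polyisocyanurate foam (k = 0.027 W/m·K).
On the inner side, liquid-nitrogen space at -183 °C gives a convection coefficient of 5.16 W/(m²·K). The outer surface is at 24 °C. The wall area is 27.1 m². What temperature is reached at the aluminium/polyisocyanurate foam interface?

T ≈ -152 °C

Thermal resistances in series:
R_inner film = 1/(h_i·A) = 1/(5.16×27.1) = 0.007151 K/W
R_aluminium = L/(kA) = 0.0052/(226×27.1) = 8.49×10^-7 K/W
R_polyisocyanurate foam = L/(kA) = 0.03/(0.027×27.1) = 0.041 K/W
R_total = 0.04815 K/W;  Q = ΔT/R_total = 207/0.04815 = 4299 W
T_interface = T_inner + Q·ΣR(inner→interface) = -183 + 4300×0.007152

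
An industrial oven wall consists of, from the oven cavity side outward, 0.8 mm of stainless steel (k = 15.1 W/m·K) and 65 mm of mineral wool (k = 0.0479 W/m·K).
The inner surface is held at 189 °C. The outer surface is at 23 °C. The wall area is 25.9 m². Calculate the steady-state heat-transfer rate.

Series thermal resistances:
R_stainless steel = L/(kA) = 0.0008/(15.1×25.9) = 2.046×10^-6 K/W
R_mineral wool = L/(kA) = 0.065/(0.0479×25.9) = 0.05239 K/W
R_total = 0.0524 K/W
Q = ΔT / R_total = 166 / 0.0524

Q ≈ 3170 W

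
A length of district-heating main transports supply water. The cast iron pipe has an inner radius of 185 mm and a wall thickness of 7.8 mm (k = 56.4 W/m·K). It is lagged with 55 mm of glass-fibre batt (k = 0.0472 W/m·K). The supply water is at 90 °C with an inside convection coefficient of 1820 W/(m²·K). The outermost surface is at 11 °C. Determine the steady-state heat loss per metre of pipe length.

Radial resistances (cylindrical: R_cond = ln(r_o/r_i)/(2πkL), R_conv = 1/(h·2πrL)):
R_inner film = 1/(h_i·2πr₁L) = 1/(1820×2π×0.185×1) = 4.727×10^-4 K/W
R_cast iron pipe wall = ln(192.8/185)/(2π×56.4×1) = 1.165×10^-4 K/W
R_glass-fibre batt = ln(247.8/192.8)/(2π×0.0472×1) = 0.8462 K/W
R_total = 0.8468 K/W
Q = ΔT/R_total = 79/0.8468

q′ ≈ 93.3 W/m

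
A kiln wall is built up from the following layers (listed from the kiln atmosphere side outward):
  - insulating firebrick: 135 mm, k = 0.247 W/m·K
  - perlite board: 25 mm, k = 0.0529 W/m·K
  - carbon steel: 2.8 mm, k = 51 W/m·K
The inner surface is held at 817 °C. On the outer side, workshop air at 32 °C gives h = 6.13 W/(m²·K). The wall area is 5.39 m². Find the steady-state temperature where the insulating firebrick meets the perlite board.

Model the wall as resistances in series:
R_insulating firebrick = L/(kA) = 0.135/(0.247×5.39) = 0.1014 K/W
R_perlite board = L/(kA) = 0.025/(0.0529×5.39) = 0.08768 K/W
R_carbon steel = L/(kA) = 0.0028/(51×5.39) = 1.019×10^-5 K/W
R_outer film = 1/(h_o·A) = 1/(6.13×5.39) = 0.03027 K/W
R_total = 0.2194 K/W;  Q = ΔT/R_total = 785/0.2194 = 3579 W
T_interface = T_inner − Q·ΣR(inner→interface) = 817 − 3580×0.1014

T ≈ 454 °C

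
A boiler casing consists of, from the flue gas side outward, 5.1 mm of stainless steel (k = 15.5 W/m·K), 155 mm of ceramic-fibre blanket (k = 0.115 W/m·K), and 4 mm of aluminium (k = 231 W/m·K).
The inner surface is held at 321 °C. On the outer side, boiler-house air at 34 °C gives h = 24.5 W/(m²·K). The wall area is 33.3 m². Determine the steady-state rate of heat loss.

Q ≈ 6880 W

Model the wall as resistances in series:
R_stainless steel = L/(kA) = 0.0051/(15.5×33.3) = 9.881×10^-6 K/W
R_ceramic-fibre blanket = L/(kA) = 0.155/(0.115×33.3) = 0.04048 K/W
R_aluminium = L/(kA) = 0.004/(231×33.3) = 5.2×10^-7 K/W
R_outer film = 1/(h_o·A) = 1/(24.5×33.3) = 0.001226 K/W
R_total = 0.04171 K/W
Q = ΔT / R_total = 287 / 0.04171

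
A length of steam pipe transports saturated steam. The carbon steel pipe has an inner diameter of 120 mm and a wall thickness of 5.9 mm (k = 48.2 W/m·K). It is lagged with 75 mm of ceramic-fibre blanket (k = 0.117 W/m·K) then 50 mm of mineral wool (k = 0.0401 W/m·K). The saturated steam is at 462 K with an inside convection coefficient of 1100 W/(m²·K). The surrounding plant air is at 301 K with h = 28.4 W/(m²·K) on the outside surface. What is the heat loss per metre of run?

q′ ≈ 70.9 W/m

Treating each annulus and film as a series resistance:
R_inner film = 1/(h_i·2πr₁L) = 1/(1100×2π×0.06×1) = 0.002411 K/W
R_carbon steel pipe wall = ln(65.9/60)/(2π×48.2×1) = 3.097×10^-4 K/W
R_ceramic-fibre blanket = ln(140.9/65.9)/(2π×0.117×1) = 1.034 K/W
R_mineral wool = ln(190.9/140.9)/(2π×0.0401×1) = 1.205 K/W
R_outer film = 1/(h_o·2πr_oL) = 1/(28.4×2π×0.1909×1) = 0.02936 K/W
R_total = 2.271 K/W
Q = ΔT/R_total = 161/2.271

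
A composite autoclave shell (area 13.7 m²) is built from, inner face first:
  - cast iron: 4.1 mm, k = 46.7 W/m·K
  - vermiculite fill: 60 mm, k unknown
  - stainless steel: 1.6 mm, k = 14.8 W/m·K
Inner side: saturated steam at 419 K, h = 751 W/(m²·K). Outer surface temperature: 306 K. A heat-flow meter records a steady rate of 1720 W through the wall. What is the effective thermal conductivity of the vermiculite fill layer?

k ≈ 0.0668 W/(m·K)

Model the wall as resistances in series:
R_inner film = 1/(h_i·A) = 1/(751×13.7) = 9.719×10^-5 K/W
R_cast iron = L/(kA) = 0.0041/(46.7×13.7) = 6.408×10^-6 K/W
R_stainless steel = L/(kA) = 0.0016/(14.8×13.7) = 7.891×10^-6 K/W
Sum of known resistances R_other = 1.115×10^-4 K/W
Total R = ΔT/Q = 113/1720 = 0.0657 K/W
R_vermiculite fill = R_total − R_other = 0.06559 K/W
k = L/(R·A) = 0.06/(0.06559×13.7)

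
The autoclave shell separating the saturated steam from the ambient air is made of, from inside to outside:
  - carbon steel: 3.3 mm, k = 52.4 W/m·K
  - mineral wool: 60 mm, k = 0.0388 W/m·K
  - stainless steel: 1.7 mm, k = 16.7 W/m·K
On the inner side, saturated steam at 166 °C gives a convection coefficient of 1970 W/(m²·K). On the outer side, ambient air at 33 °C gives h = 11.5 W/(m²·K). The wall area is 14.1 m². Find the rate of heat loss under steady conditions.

Q ≈ 1150 W

Model the wall as resistances in series:
R_inner film = 1/(h_i·A) = 1/(1970×14.1) = 3.6×10^-5 K/W
R_carbon steel = L/(kA) = 0.0033/(52.4×14.1) = 4.466×10^-6 K/W
R_mineral wool = L/(kA) = 0.06/(0.0388×14.1) = 0.1097 K/W
R_stainless steel = L/(kA) = 0.0017/(16.7×14.1) = 7.22×10^-6 K/W
R_outer film = 1/(h_o·A) = 1/(11.5×14.1) = 0.006167 K/W
R_total = 0.1159 K/W
Q = ΔT / R_total = 133 / 0.1159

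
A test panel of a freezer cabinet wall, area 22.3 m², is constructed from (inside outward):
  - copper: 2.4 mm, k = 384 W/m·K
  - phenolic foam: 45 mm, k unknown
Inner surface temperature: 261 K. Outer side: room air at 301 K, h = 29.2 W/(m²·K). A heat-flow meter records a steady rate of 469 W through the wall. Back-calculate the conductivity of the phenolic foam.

Model the wall as resistances in series:
R_copper = L/(kA) = 0.0024/(384×22.3) = 2.803×10^-7 K/W
R_outer film = 1/(h_o·A) = 1/(29.2×22.3) = 0.001536 K/W
Sum of known resistances R_other = 0.001536 K/W
Total R = ΔT/Q = 40/469 = 0.08529 K/W
R_phenolic foam = R_total − R_other = 0.08375 K/W
k = L/(R·A) = 0.045/(0.08375×22.3)

k ≈ 0.0241 W/(m·K)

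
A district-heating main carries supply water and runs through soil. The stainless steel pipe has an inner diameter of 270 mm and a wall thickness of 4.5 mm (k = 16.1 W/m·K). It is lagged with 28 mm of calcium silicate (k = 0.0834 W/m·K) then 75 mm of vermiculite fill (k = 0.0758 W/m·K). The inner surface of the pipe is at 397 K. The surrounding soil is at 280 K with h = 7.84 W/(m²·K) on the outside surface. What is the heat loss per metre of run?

For a radial system each layer contributes R = ln(r_out/r_in)/(2πkL); films add R = 1/(hA).
R_stainless steel pipe wall = ln(139.5/135)/(2π×16.1×1) = 3.241×10^-4 K/W
R_calcium silicate = ln(167.5/139.5)/(2π×0.0834×1) = 0.3491 K/W
R_vermiculite fill = ln(242.5/167.5)/(2π×0.0758×1) = 0.7769 K/W
R_outer film = 1/(h_o·2πr_oL) = 1/(7.84×2π×0.2425×1) = 0.08371 K/W
R_total = 1.21 K/W
Q = ΔT/R_total = 117/1.21

q′ ≈ 96.7 W/m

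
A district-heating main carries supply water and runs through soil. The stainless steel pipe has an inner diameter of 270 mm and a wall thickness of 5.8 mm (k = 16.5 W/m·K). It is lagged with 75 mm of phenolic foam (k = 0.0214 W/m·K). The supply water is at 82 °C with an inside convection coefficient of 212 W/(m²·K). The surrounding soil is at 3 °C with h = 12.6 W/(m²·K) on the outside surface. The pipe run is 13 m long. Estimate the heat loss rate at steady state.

For a radial system each layer contributes R = ln(r_out/r_in)/(2πkL); films add R = 1/(hA).
R_inner film = 1/(h_i·2πr₁L) = 1/(212×2π×0.135×13) = 4.278×10^-4 K/W
R_stainless steel pipe wall = ln(140.8/135)/(2π×16.5×13) = 3.121×10^-5 K/W
R_phenolic foam = ln(215.8/140.8)/(2π×0.0214×13) = 0.2443 K/W
R_outer film = 1/(h_o·2πr_oL) = 1/(12.6×2π×0.2158×13) = 0.004503 K/W
R_total = 0.2492 K/W
Q = ΔT/R_total = 79/0.2492

Q ≈ 317 W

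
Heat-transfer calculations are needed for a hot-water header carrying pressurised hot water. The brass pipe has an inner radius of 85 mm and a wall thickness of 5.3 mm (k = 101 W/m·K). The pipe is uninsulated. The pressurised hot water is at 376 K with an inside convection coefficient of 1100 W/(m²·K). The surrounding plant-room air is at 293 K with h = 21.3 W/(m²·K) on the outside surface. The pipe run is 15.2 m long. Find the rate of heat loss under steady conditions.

Q ≈ 14900 W

For a radial system each layer contributes R = ln(r_out/r_in)/(2πkL); films add R = 1/(hA).
R_inner film = 1/(h_i·2πr₁L) = 1/(1100×2π×0.085×15.2) = 1.12×10^-4 K/W
R_brass pipe wall = ln(90.3/85)/(2π×101×15.2) = 6.271×10^-6 K/W
R_outer film = 1/(h_o·2πr_oL) = 1/(21.3×2π×0.0903×15.2) = 0.005444 K/W
R_total = 0.005562 K/W
Q = ΔT/R_total = 83/0.005562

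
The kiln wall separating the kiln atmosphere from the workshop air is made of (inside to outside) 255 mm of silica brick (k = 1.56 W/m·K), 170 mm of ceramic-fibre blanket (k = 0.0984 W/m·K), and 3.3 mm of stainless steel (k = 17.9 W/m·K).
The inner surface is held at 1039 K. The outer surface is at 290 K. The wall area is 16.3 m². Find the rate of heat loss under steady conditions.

Q ≈ 6460 W

Treating each layer as a thermal resistance in series:
R_silica brick = L/(kA) = 0.255/(1.56×16.3) = 0.01003 K/W
R_ceramic-fibre blanket = L/(kA) = 0.17/(0.0984×16.3) = 0.106 K/W
R_stainless steel = L/(kA) = 0.0033/(17.9×16.3) = 1.131×10^-5 K/W
R_total = 0.116 K/W
Q = ΔT / R_total = 749 / 0.116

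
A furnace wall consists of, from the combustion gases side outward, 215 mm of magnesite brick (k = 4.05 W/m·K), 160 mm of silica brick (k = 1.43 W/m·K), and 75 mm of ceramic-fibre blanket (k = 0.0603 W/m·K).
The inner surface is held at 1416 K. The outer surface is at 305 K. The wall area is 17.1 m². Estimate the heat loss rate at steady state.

Treating each layer as a thermal resistance in series:
R_magnesite brick = L/(kA) = 0.215/(4.05×17.1) = 0.003104 K/W
R_silica brick = L/(kA) = 0.16/(1.43×17.1) = 0.006543 K/W
R_ceramic-fibre blanket = L/(kA) = 0.075/(0.0603×17.1) = 0.07274 K/W
R_total = 0.08238 K/W
Q = ΔT / R_total = 1111 / 0.08238

Q ≈ 13500 W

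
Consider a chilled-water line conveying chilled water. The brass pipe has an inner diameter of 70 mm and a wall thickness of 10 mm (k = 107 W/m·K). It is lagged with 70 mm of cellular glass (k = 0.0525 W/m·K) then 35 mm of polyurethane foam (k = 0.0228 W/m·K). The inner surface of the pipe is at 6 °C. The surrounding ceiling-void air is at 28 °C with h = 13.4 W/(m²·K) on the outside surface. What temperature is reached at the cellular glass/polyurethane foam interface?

T ≈ 19.1 °C

Treating each annulus and film as a series resistance:
R_brass pipe wall = ln(45/35)/(2π×107×1) = 3.738×10^-4 K/W
R_cellular glass = ln(115/45)/(2π×0.0525×1) = 2.844 K/W
R_polyurethane foam = ln(150/115)/(2π×0.0228×1) = 1.855 K/W
R_outer film = 1/(h_o·2πr_oL) = 1/(13.4×2π×0.15×1) = 0.07918 K/W
R_total = 4.779 K/W
Q = ΔT/R_total = 22/4.779
Q = 4.6 W/m
T_interface = T_inner + Q·ΣR(inner→interface) = 6 + 4.6×2.845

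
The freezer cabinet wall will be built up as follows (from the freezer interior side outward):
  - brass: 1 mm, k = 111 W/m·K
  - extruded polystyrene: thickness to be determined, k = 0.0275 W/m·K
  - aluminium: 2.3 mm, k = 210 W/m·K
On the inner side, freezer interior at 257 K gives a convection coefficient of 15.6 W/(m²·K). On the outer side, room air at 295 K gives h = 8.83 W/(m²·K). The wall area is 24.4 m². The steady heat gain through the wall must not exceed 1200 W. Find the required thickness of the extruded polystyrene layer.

L ≈ 16.4 mm

Using the resistance-network approach (series):
R_inner film = 1/(h_i·A) = 1/(15.6×24.4) = 0.002627 K/W
R_brass = L/(kA) = 0.001/(111×24.4) = 3.692×10^-7 K/W
R_aluminium = L/(kA) = 0.0023/(210×24.4) = 4.489×10^-7 K/W
R_outer film = 1/(h_o·A) = 1/(8.83×24.4) = 0.004641 K/W
Sum of the known resistances R_other = 0.007269 K/W
Required total resistance R_tot = ΔT/Q_allow = 38/1200 = 0.03167 K/W
R_extruded polystyrene = R_tot − R_other = 0.0244 K/W
L = R·k·A = 0.0244×0.0275×24.4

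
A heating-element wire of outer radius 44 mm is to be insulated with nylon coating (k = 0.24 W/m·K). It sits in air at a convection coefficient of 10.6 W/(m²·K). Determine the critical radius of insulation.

For a cylinder r_cr = k/h = 0.24/10.6
r_cr = 22.6 mm; since the bare radius (44 mm) is above r_cr, any added insulation will reduce heat loss.

r_cr ≈ 22.6 mm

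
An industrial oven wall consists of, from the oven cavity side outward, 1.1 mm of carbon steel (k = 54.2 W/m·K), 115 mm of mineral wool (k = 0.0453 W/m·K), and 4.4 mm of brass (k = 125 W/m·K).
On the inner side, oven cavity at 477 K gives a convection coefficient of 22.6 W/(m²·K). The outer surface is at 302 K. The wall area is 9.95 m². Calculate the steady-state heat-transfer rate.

Q ≈ 674 W

Treating each layer as a thermal resistance in series:
R_inner film = 1/(h_i·A) = 1/(22.6×9.95) = 0.004447 K/W
R_carbon steel = L/(kA) = 0.0011/(54.2×9.95) = 2.04×10^-6 K/W
R_mineral wool = L/(kA) = 0.115/(0.0453×9.95) = 0.2551 K/W
R_brass = L/(kA) = 0.0044/(125×9.95) = 3.538×10^-6 K/W
R_total = 0.2596 K/W
Q = ΔT / R_total = 175 / 0.2596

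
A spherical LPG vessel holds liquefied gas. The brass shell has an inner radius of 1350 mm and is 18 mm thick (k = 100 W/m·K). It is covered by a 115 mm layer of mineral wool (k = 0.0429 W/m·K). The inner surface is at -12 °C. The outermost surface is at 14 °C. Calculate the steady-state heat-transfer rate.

Q ≈ 247 W

Radial (spherical) resistances in series:
R_brass shell = (1/1.35 − 1/1.368)/(4π×100) = 7.756×10^-6 K/W
R_mineral wool = (1/1.368 − 1/1.483)/(4π×0.0429) = 0.1051 K/W
R_total = 0.1052 K/W
Q = ΔT/R_total = 26/0.1052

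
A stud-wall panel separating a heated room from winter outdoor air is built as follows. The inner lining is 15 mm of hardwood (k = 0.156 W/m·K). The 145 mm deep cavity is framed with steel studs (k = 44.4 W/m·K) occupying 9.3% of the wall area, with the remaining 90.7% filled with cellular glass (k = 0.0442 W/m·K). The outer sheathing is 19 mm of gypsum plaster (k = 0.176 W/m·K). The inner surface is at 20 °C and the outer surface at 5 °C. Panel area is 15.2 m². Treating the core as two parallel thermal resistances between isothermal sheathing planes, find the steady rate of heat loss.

Q ≈ 954 W

Sheathing layers in series; stud and cavity paths in parallel between them.
R_inner = 0.015/(0.156×15.2) = 0.006326 K/W
R_stud  = 0.145/(44.4×0.093×15.2) = 0.00231 K/W
R_cav   = 0.145/(0.0442×0.907×15.2) = 0.238 K/W
1/R_core = 1/R_stud + 1/R_cav → R_core = 0.002288 K/W
R_outer = 0.019/(0.176×15.2) = 0.007102 K/W
R_total = 0.01572 K/W
Q = ΔT/R_total = 15/0.01572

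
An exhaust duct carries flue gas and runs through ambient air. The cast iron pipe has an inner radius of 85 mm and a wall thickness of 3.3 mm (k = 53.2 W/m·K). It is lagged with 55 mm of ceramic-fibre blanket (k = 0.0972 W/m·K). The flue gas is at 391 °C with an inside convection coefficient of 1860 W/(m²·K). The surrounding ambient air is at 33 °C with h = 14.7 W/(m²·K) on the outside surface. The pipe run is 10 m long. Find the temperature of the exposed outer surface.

Per-layer cylindrical resistances, series-summed:
R_inner film = 1/(h_i·2πr₁L) = 1/(1860×2π×0.085×10) = 1.007×10^-4 K/W
R_cast iron pipe wall = ln(88.3/85)/(2π×53.2×10) = 1.139×10^-5 K/W
R_ceramic-fibre blanket = ln(143.3/88.3)/(2π×0.0972×10) = 0.07928 K/W
R_outer film = 1/(h_o·2πr_oL) = 1/(14.7×2π×0.1433×10) = 0.007555 K/W
R_total = 0.08695 K/W
Q = ΔT/R_total = 358/0.08695
Q = 4120 W
T_interface = T_inner − Q·ΣR(inner→interface) = 391 − 4120×0.07939

T ≈ 64.1 °C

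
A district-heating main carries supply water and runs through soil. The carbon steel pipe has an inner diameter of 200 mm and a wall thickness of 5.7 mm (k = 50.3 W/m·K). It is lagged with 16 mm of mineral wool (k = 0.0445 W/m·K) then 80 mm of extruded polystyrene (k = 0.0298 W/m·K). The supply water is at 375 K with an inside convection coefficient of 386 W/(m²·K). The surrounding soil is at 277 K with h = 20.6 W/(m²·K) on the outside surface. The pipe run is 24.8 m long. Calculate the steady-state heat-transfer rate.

Cylindrical conduction, so R = ln(r₂/r₁)/(2πkL) per layer, in series:
R_inner film = 1/(h_i·2πr₁L) = 1/(386×2π×0.1×24.8) = 1.663×10^-4 K/W
R_carbon steel pipe wall = ln(105.7/100)/(2π×50.3×24.8) = 7.073×10^-6 K/W
R_mineral wool = ln(121.7/105.7)/(2π×0.0445×24.8) = 0.02033 K/W
R_extruded polystyrene = ln(201.7/121.7)/(2π×0.0298×24.8) = 0.1088 K/W
R_outer film = 1/(h_o·2πr_oL) = 1/(20.6×2π×0.2017×24.8) = 0.001545 K/W
R_total = 0.1308 K/W
Q = ΔT/R_total = 98/0.1308

Q ≈ 749 W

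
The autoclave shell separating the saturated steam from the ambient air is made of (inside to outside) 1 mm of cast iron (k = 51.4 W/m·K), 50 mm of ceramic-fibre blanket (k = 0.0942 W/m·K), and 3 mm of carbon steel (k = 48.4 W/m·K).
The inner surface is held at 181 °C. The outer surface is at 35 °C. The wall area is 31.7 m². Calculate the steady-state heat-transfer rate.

Treating each layer as a thermal resistance in series:
R_cast iron = L/(kA) = 0.001/(51.4×31.7) = 6.137×10^-7 K/W
R_ceramic-fibre blanket = L/(kA) = 0.05/(0.0942×31.7) = 0.01674 K/W
R_carbon steel = L/(kA) = 0.003/(48.4×31.7) = 1.955×10^-6 K/W
R_total = 0.01675 K/W
Q = ΔT / R_total = 146 / 0.01675

Q ≈ 8720 W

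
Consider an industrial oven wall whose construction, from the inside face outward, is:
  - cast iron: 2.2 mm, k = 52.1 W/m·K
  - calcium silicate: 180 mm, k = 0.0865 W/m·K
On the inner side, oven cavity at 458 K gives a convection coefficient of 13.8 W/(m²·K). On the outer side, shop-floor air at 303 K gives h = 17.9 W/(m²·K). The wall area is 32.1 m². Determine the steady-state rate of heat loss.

Treating each layer as a thermal resistance in series:
R_inner film = 1/(h_i·A) = 1/(13.8×32.1) = 0.002257 K/W
R_cast iron = L/(kA) = 0.0022/(52.1×32.1) = 1.315×10^-6 K/W
R_calcium silicate = L/(kA) = 0.18/(0.0865×32.1) = 0.06483 K/W
R_outer film = 1/(h_o·A) = 1/(17.9×32.1) = 0.00174 K/W
R_total = 0.06883 K/W
Q = ΔT / R_total = 155 / 0.06883

Q ≈ 2250 W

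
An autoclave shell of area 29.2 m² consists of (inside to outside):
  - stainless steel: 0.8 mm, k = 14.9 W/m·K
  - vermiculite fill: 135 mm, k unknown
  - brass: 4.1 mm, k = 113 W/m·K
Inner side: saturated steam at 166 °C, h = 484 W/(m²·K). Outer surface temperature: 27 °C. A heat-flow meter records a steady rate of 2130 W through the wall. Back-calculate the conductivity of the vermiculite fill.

Model the wall as resistances in series:
R_inner film = 1/(h_i·A) = 1/(484×29.2) = 7.076×10^-5 K/W
R_stainless steel = L/(kA) = 0.0008/(14.9×29.2) = 1.839×10^-6 K/W
R_brass = L/(kA) = 0.0041/(113×29.2) = 1.243×10^-6 K/W
Sum of known resistances R_other = 7.384×10^-5 K/W
Total R = ΔT/Q = 139/2130 = 0.06526 K/W
R_vermiculite fill = R_total − R_other = 0.06518 K/W
k = L/(R·A) = 0.135/(0.06518×29.2)

k ≈ 0.0709 W/(m·K)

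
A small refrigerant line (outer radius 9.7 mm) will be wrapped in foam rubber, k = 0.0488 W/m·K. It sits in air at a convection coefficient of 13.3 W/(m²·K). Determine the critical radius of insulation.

For a cylinder r_cr = k/h = 0.0488/13.3
r_cr = 3.67 mm; since the bare radius (9.7 mm) is above r_cr, any added insulation will reduce heat loss.

r_cr ≈ 3.67 mm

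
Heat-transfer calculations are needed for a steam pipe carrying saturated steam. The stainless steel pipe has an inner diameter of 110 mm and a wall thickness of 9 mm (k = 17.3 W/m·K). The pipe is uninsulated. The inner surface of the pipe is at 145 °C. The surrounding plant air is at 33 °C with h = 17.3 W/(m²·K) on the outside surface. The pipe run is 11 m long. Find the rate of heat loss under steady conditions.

Cylindrical conduction, so R = ln(r₂/r₁)/(2πkL) per layer, in series:
R_stainless steel pipe wall = ln(64/55)/(2π×17.3×11) = 1.267×10^-4 K/W
R_outer film = 1/(h_o·2πr_oL) = 1/(17.3×2π×0.064×11) = 0.01307 K/W
R_total = 0.01319 K/W
Q = ΔT/R_total = 112/0.01319

Q ≈ 8490 W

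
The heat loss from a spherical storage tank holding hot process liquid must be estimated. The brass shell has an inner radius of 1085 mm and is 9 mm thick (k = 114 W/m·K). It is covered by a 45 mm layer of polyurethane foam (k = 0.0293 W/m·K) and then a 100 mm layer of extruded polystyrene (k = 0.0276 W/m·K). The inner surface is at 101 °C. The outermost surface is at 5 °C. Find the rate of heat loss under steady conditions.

Q ≈ 317 W

Spherical conduction: R = (1/r_in − 1/r_out)/(4πk) per layer; series-sum.
R_brass shell = (1/1.085 − 1/1.094)/(4π×114) = 5.293×10^-6 K/W
R_polyurethane foam = (1/1.094 − 1/1.139)/(4π×0.0293) = 0.09808 K/W
R_extruded polystyrene = (1/1.139 − 1/1.239)/(4π×0.0276) = 0.2043 K/W
R_total = 0.3024 K/W
Q = ΔT/R_total = 96/0.3024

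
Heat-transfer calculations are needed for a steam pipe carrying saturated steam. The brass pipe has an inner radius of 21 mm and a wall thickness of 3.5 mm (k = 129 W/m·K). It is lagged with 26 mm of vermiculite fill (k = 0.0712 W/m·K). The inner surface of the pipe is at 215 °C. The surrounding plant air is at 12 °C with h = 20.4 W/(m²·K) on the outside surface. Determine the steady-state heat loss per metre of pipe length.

Treating each annulus and film as a series resistance:
R_brass pipe wall = ln(24.5/21)/(2π×129×1) = 1.902×10^-4 K/W
R_vermiculite fill = ln(50.5/24.5)/(2π×0.0712×1) = 1.617 K/W
R_outer film = 1/(h_o·2πr_oL) = 1/(20.4×2π×0.0505×1) = 0.1545 K/W
R_total = 1.771 K/W
Q = ΔT/R_total = 203/1.771

q′ ≈ 115 W/m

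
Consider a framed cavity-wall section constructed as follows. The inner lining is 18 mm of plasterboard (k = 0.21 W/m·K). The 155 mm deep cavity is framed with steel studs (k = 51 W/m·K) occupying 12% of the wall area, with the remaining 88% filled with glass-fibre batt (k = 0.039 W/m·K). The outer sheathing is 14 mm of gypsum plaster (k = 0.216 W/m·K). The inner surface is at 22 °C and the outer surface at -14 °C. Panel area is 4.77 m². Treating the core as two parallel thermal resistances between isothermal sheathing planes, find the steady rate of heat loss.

Sheathing layers in series; stud and cavity paths in parallel between them.
R_inner = 0.018/(0.21×4.77) = 0.01797 K/W
R_stud  = 0.155/(51×0.12×4.77) = 0.00531 K/W
R_cav   = 0.155/(0.039×0.88×4.77) = 0.9468 K/W
1/R_core = 1/R_stud + 1/R_cav → R_core = 0.00528 K/W
R_outer = 0.014/(0.216×4.77) = 0.01359 K/W
R_total = 0.03684 K/W
Q = ΔT/R_total = 36/0.03684

Q ≈ 977 W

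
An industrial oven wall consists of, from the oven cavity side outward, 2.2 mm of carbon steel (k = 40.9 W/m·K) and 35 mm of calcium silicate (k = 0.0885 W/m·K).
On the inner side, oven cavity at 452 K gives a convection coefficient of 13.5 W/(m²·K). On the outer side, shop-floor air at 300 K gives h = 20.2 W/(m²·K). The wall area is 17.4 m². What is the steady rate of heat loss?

Q ≈ 5090 W

Treating each layer as a thermal resistance in series:
R_inner film = 1/(h_i·A) = 1/(13.5×17.4) = 0.004257 K/W
R_carbon steel = L/(kA) = 0.0022/(40.9×17.4) = 3.091×10^-6 K/W
R_calcium silicate = L/(kA) = 0.035/(0.0885×17.4) = 0.02273 K/W
R_outer film = 1/(h_o·A) = 1/(20.2×17.4) = 0.002845 K/W
R_total = 0.02983 K/W
Q = ΔT / R_total = 152 / 0.02983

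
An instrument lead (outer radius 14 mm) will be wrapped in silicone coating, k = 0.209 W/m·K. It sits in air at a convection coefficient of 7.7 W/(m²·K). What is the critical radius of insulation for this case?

For a cylinder r_cr = k/h = 0.209/7.7
r_cr = 27.1 mm; since the bare radius (14 mm) is below r_cr, adding a thin layer of insulation will *increase* heat loss.

r_cr ≈ 27.1 mm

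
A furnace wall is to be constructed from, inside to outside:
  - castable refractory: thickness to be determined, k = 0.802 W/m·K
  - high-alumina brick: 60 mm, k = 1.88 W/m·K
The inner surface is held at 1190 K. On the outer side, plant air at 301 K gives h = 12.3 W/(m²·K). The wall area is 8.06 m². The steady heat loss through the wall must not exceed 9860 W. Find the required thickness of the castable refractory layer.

Model the wall as resistances in series:
R_high-alumina brick = L/(kA) = 0.06/(1.88×8.06) = 0.00396 K/W
R_outer film = 1/(h_o·A) = 1/(12.3×8.06) = 0.01009 K/W
Sum of the known resistances R_other = 0.01405 K/W
Required total resistance R_tot = ΔT/Q_allow = 889/9860 = 0.09016 K/W
R_castable refractory = R_tot − R_other = 0.07612 K/W
L = R·k·A = 0.07612×0.802×8.06

L ≈ 492 mm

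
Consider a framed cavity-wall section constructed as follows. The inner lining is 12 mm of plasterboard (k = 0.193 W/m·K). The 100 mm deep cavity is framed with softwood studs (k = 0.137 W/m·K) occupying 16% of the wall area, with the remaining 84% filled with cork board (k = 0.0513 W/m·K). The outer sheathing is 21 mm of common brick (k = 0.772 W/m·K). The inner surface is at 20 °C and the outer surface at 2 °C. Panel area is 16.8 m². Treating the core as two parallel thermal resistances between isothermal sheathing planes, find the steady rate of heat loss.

Q ≈ 186 W

Sheathing layers in series; stud and cavity paths in parallel between them.
R_inner = 0.012/(0.193×16.8) = 0.003701 K/W
R_stud  = 0.1/(0.137×0.16×16.8) = 0.2716 K/W
R_cav   = 0.1/(0.0513×0.84×16.8) = 0.1381 K/W
1/R_core = 1/R_stud + 1/R_cav → R_core = 0.09156 K/W
R_outer = 0.021/(0.772×16.8) = 0.001619 K/W
R_total = 0.09688 K/W
Q = ΔT/R_total = 18/0.09688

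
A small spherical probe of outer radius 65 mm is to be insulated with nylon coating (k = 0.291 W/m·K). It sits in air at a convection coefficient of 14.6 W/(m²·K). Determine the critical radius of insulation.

r_cr ≈ 39.9 mm

For a sphere r_cr = 2k/h = 2×0.291/14.6
r_cr = 39.9 mm; since the bare radius (65 mm) is above r_cr, any added insulation will reduce heat loss.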